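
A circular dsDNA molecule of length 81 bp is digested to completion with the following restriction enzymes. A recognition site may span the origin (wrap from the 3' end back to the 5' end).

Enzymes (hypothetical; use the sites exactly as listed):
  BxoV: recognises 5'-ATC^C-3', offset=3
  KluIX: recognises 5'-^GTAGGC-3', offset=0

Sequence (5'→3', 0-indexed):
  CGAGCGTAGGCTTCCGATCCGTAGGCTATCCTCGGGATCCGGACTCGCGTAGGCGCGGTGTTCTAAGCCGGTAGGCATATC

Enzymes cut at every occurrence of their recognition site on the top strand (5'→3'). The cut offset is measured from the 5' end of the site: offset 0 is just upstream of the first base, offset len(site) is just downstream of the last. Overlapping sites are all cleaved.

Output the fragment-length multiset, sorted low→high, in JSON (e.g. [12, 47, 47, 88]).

[1,5,9,9,10,11,14,22]

Scan for sites:
  BxoV ATCC/3: at [16, 27, 36, 78] ⇒ [0, 19, 30, 39]
  KluIX GTAGGC/0: at [5, 20, 48, 70] ⇒ [5, 20, 48, 70]

Pooled cuts: [0, 5, 19, 20, 30, 39, 48, 70]

Fragment lengths:
  0→5: 5 bp
  5→19: 14 bp
  19→20: 1 bp
  20→30: 10 bp
  30→39: 9 bp
  39→48: 9 bp
  48→70: 22 bp
  70→0 (wrap): 81-70+0 = 11 bp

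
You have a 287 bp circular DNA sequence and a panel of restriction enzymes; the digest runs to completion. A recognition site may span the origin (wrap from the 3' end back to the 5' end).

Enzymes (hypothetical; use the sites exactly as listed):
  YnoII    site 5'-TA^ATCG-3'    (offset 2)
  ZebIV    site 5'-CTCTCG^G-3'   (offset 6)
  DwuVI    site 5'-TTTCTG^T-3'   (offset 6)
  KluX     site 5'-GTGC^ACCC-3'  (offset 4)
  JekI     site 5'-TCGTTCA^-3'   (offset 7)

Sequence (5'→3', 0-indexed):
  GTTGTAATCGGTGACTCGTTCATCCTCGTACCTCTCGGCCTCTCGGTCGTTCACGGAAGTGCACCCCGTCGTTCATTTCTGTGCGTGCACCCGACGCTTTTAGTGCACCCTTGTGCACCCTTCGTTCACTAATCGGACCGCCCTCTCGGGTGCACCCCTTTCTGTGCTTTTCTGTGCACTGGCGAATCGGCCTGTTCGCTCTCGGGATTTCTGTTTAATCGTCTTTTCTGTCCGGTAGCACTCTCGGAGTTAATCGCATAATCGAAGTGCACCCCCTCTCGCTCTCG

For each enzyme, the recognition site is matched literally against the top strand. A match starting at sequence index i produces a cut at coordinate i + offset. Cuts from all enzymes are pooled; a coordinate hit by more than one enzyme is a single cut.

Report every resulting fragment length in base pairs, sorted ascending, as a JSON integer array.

[3,4,5,6,6,6,7,8,8,8,9,9,10,10,10,11,12,13,13,15,16,16,17,17,18,30]

Per-enzyme occurrences:
  YnoII (TAATCG, off=2): starts [4, 129, 215, 250, 258] → cuts [6, 131, 217, 252, 260]
  ZebIV (CTCTCGG, off=6): starts [31, 39, 142, 198, 240, 281] → cuts [0, 37, 45, 148, 204, 246]
  DwuVI (TTTCTGT, off=6): starts [75, 158, 168, 207, 224] → cuts [81, 164, 174, 213, 230]
  KluX (GTGCACCC, off=4): starts [58, 84, 102, 112, 149, 266] → cuts [62, 88, 106, 116, 153, 270]
  JekI (TCGTTCA, off=7): starts [15, 46, 68, 121] → cuts [22, 53, 75, 128]

All cut coordinates (distinct, sorted): [0, 6, 22, 37, 45, 53, 62, 75, 81, 88, 106, 116, 128, 131, 148, 153, 164, 174, 204, 213, 217, 230, 246, 252, 260, 270]

Fragments:
  0→6: 6 bp
  6→22: 16 bp
  22→37: 15 bp
  37→45: 8 bp
  45→53: 8 bp
  53→62: 9 bp
  62→75: 13 bp
  75→81: 6 bp
  81→88: 7 bp
  88→106: 18 bp
  106→116: 10 bp
  116→128: 12 bp
  128→131: 3 bp
  131→148: 17 bp
  148→153: 5 bp
  153→164: 11 bp
  164→174: 10 bp
  174→204: 30 bp
  204→213: 9 bp
  213→217: 4 bp
  217→230: 13 bp
  230→246: 16 bp
  246→252: 6 bp
  252→260: 8 bp
  260→270: 10 bp
  270→0 (wrap): 287-270+0 = 17 bp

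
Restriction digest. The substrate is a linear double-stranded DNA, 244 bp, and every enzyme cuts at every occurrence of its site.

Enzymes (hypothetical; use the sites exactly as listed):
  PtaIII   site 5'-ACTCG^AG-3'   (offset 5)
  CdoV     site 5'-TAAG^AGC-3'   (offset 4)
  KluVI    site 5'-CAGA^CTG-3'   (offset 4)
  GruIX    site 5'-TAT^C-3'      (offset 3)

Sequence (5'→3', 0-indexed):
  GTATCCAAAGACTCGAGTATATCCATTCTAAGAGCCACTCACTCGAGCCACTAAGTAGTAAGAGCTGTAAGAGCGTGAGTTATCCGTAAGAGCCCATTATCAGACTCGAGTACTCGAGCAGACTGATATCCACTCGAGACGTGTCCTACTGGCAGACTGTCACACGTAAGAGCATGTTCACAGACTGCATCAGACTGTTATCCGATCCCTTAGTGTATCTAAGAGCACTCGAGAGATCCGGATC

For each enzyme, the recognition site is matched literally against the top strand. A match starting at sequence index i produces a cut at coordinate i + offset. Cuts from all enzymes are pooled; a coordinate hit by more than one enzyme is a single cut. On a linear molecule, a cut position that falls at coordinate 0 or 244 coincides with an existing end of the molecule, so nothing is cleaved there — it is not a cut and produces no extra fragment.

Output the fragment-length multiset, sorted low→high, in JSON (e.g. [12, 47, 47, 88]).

[4,5,6,7,7,7,7,7,8,8,8,9,10,10,10,11,12,13,13,14,14,17,17,20]

Per-enzyme occurrences:
  PtaIII ACTCGAG/5: at [10, 40, 103, 111, 131, 226] ⇒ [15, 45, 108, 116, 136, 231]
  CdoV TAAGAGC/4: at [28, 58, 67, 86, 166, 219] ⇒ [32, 62, 71, 90, 170, 223]
  KluVI CAGACTG/4: at [118, 152, 180, 190] ⇒ [122, 156, 184, 194]
  GruIX TATC/3: at [1, 19, 80, 97, 126, 198, 215] ⇒ [4, 22, 83, 100, 129, 201, 218]

Pooled cuts: [4, 15, 22, 32, 45, 62, 71, 83, 90, 100, 108, 116, 122, 129, 136, 156, 170, 184, 194, 201, 218, 223, 231]

Fragment lengths:
  [0,4): 4 bp
  [4,15): 11 bp
  [15,22): 7 bp
  [22,32): 10 bp
  [32,45): 13 bp
  [45,62): 17 bp
  [62,71): 9 bp
  [71,83): 12 bp
  [83,90): 7 bp
  [90,100): 10 bp
  [100,108): 8 bp
  [108,116): 8 bp
  [116,122): 6 bp
  [122,129): 7 bp
  [129,136): 7 bp
  [136,156): 20 bp
  [156,170): 14 bp
  [170,184): 14 bp
  [184,194): 10 bp
  [194,201): 7 bp
  [201,218): 17 bp
  [218,223): 5 bp
  [223,231): 8 bp
  [231,244): 13 bp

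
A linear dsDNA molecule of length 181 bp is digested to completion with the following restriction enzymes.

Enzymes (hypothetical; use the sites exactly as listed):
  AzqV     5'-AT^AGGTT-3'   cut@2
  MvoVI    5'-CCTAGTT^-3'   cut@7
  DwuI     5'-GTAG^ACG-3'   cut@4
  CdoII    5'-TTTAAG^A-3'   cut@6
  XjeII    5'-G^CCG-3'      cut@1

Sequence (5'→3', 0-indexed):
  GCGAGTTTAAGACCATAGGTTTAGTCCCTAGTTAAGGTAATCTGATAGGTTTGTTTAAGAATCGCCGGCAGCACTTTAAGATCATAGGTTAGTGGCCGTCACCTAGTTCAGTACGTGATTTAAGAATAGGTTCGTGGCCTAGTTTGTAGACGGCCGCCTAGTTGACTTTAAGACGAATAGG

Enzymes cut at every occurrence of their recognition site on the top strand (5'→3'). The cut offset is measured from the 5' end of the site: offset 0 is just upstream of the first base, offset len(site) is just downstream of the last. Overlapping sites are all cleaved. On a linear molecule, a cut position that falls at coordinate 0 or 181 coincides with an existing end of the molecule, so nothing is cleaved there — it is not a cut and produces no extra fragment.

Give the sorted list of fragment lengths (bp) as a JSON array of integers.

[3,4,5,5,5,5,9,9,10,10,11,13,13,13,16,16,17,17]

Site scan:
  AzqV (ATAGGTT, off=2): starts [14, 44, 83, 125] → cuts [16, 46, 85, 127]
  MvoVI (CCTAGTT, off=7): starts [26, 101, 137, 156] → cuts [33, 108, 144, 163]
  DwuI (GTAGACG, off=4): starts [145] → cuts [149]
  CdoII (TTTAAGA, off=6): starts [5, 53, 74, 118, 166] → cuts [11, 59, 80, 124, 172]
  XjeII (GCCG, off=1): starts [63, 94, 152] → cuts [64, 95, 153]

Pooled cuts: [11, 16, 33, 46, 59, 64, 80, 85, 95, 108, 124, 127, 144, 149, 153, 163, 172]

Fragment lengths:
  [0,11): 11 bp
  [11,16): 5 bp
  [16,33): 17 bp
  [33,46): 13 bp
  [46,59): 13 bp
  [59,64): 5 bp
  [64,80): 16 bp
  [80,85): 5 bp
  [85,95): 10 bp
  [95,108): 13 bp
  [108,124): 16 bp
  [124,127): 3 bp
  [127,144): 17 bp
  [144,149): 5 bp
  [149,153): 4 bp
  [153,163): 10 bp
  [163,172): 9 bp
  [172,181): 9 bp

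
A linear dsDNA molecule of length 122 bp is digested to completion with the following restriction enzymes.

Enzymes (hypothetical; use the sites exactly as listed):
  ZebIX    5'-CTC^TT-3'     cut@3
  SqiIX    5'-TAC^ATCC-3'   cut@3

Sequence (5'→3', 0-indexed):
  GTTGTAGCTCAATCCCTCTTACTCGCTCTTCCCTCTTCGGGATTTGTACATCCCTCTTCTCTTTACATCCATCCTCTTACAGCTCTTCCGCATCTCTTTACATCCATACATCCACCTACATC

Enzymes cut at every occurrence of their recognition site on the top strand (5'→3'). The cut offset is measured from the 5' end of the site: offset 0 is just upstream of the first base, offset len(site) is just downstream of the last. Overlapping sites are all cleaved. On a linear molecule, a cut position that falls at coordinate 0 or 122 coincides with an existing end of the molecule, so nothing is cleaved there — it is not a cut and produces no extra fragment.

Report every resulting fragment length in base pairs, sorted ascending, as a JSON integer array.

Per-enzyme occurrences:
  ZebIX (CTCTT, off=3): starts [15, 25, 32, 53, 58, 73, 82, 93] → cuts [18, 28, 35, 56, 61, 76, 85, 96]
  SqiIX (TACATCC, off=3): starts [46, 63, 98, 106] → cuts [49, 66, 101, 109]

Pooled cuts: [18, 28, 35, 49, 56, 61, 66, 76, 85, 96, 101, 109]

Fragment lengths:
  [0,18): 18 bp
  [18,28): 10 bp
  [28,35): 7 bp
  [35,49): 14 bp
  [49,56): 7 bp
  [56,61): 5 bp
  [61,66): 5 bp
  [66,76): 10 bp
  [76,85): 9 bp
  [85,96): 11 bp
  [96,101): 5 bp
  [101,109): 8 bp
  [109,122): 13 bp

[5,5,5,7,7,8,9,10,10,11,13,14,18]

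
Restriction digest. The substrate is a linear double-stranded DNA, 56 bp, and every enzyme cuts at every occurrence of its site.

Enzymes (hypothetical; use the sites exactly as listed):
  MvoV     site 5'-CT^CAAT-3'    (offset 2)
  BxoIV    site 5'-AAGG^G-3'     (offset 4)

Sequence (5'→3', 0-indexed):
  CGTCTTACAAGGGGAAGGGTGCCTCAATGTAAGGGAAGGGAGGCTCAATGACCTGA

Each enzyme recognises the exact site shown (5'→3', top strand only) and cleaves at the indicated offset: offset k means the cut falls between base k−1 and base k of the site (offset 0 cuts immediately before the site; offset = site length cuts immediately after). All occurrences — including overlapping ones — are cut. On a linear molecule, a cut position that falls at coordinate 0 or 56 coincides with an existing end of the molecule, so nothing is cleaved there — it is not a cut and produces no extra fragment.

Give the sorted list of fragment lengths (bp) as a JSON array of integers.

Per-enzyme occurrences:
  MvoV CTCAAT/2: at [22, 43] ⇒ [24, 45]
  BxoIV AAGGG/4: at [8, 14, 30, 35] ⇒ [12, 18, 34, 39]

Pooled cuts: [12, 18, 24, 34, 39, 45]

Fragments:
  [0,12): 12 bp
  [12,18): 6 bp
  [18,24): 6 bp
  [24,34): 10 bp
  [34,39): 5 bp
  [39,45): 6 bp
  [45,56): 11 bp

[5,6,6,6,10,11,12]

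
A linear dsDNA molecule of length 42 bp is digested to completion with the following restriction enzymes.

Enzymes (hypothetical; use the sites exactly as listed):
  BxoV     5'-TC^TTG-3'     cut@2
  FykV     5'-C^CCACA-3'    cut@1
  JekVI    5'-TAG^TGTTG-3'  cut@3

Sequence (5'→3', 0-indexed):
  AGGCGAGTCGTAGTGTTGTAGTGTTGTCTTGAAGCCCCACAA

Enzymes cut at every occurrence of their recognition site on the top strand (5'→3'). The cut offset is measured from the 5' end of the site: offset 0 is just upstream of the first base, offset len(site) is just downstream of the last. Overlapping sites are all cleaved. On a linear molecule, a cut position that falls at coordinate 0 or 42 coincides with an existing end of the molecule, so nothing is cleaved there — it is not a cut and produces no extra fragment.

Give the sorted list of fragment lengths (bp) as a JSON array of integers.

[6,7,8,8,13]

Site scan:
  BxoV (TCTTG, off=2): starts [26] → cuts [28]
  FykV (CCCACA, off=1): starts [35] → cuts [36]
  JekVI (TAGTGTTG, off=3): starts [10, 18] → cuts [13, 21]

All cut coordinates (distinct, sorted): [13, 21, 28, 36]

Fragments:
  [0,13): 13 bp
  [13,21): 8 bp
  [21,28): 7 bp
  [28,36): 8 bp
  [36,42): 6 bp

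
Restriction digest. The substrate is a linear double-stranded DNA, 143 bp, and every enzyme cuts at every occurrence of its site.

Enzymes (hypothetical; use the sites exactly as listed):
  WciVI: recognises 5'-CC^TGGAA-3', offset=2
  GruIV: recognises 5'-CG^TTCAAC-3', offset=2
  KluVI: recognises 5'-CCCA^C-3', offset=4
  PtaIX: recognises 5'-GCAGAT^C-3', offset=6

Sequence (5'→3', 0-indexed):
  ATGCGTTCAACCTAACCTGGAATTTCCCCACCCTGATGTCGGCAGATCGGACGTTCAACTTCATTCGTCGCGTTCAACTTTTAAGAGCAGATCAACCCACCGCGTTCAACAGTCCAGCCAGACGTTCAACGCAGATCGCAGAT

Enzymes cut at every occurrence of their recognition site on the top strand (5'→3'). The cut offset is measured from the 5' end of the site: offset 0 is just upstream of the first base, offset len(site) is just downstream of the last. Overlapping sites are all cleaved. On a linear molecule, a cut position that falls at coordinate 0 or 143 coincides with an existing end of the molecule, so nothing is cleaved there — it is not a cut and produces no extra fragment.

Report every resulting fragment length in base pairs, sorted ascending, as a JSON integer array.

[5,5,6,7,7,12,12,13,17,19,20,20]

Per-enzyme occurrences:
  WciVI (CCTGGAA, off=2): starts [15] → cuts [17]
  GruIV (CGTTCAAC, off=2): starts [3, 51, 70, 102, 122] → cuts [5, 53, 72, 104, 124]
  KluVI (CCCAC, off=4): starts [26, 95] → cuts [30, 99]
  PtaIX (GCAGATC, off=6): starts [41, 86, 130] → cuts [47, 92, 136]

Pooled cuts: [5, 17, 30, 47, 53, 72, 92, 99, 104, 124, 136]

Fragments:
  [0,5): 5 bp
  [5,17): 12 bp
  [17,30): 13 bp
  [30,47): 17 bp
  [47,53): 6 bp
  [53,72): 19 bp
  [72,92): 20 bp
  [92,99): 7 bp
  [99,104): 5 bp
  [104,124): 20 bp
  [124,136): 12 bp
  [136,143): 7 bp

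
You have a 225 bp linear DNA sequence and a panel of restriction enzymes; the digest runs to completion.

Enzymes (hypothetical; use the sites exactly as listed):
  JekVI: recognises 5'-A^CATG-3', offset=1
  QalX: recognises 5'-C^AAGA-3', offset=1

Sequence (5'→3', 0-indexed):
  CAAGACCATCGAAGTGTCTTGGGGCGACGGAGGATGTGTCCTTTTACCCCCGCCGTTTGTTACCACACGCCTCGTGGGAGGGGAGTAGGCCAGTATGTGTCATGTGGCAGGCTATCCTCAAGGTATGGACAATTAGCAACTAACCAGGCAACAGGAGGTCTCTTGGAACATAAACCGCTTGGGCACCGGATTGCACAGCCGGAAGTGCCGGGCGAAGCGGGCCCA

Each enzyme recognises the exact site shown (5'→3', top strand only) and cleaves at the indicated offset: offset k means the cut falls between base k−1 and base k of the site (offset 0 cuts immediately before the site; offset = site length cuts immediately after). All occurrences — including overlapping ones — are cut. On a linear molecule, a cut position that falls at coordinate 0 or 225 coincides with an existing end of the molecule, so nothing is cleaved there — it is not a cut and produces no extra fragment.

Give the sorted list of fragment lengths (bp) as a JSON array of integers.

Per-enzyme occurrences:
  JekVI (ACATG, off=1): no sites
  QalX CAAGA/1: at [0] ⇒ [1]

Pooled cuts: [1]

Fragments:
  [0,1): 1 bp
  [1,225): 224 bp

[1,224]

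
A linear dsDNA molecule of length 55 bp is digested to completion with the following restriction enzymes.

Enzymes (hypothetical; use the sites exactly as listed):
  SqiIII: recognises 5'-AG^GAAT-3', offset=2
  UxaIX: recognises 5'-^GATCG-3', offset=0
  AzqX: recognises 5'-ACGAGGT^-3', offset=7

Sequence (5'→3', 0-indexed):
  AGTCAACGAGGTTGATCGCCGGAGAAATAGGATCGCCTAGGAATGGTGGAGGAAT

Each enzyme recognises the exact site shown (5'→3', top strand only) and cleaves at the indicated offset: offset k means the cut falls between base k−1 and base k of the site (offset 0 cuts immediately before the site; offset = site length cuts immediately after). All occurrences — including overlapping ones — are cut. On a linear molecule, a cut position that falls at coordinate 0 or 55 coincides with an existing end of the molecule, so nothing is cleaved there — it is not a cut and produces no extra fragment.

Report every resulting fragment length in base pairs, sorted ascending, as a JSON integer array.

Site scan:
  SqiIII (AGGAAT, off=2): starts [38, 49] → cuts [40, 51]
  UxaIX (GATCG, off=0): starts [13, 30] → cuts [13, 30]
  AzqX (ACGAGGT, off=7): starts [5] → cuts [12]

All cut coordinates (distinct, sorted): [12, 13, 30, 40, 51]

Fragments:
  [0,12): 12 bp
  [12,13): 1 bp
  [13,30): 17 bp
  [30,40): 10 bp
  [40,51): 11 bp
  [51,55): 4 bp

[1,4,10,11,12,17]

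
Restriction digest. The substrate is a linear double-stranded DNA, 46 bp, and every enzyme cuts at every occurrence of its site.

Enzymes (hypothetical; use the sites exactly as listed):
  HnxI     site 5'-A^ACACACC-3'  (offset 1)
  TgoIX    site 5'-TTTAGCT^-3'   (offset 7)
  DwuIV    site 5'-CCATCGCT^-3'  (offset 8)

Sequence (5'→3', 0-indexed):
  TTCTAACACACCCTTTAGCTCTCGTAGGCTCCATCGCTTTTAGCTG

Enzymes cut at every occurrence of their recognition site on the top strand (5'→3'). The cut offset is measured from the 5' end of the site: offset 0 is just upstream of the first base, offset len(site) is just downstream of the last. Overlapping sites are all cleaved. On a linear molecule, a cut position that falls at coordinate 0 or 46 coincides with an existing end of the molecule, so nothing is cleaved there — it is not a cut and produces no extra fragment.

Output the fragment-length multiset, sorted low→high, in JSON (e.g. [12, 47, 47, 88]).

[1,5,7,15,18]

Scan for sites:
  HnxI (AACACACC, off=1): starts [4] → cuts [5]
  TgoIX (TTTAGCT, off=7): starts [13, 38] → cuts [20, 45]
  DwuIV (CCATCGCT, off=8): starts [30] → cuts [38]

All cut coordinates (distinct, sorted): [5, 20, 38, 45]

Fragments:
  [0,5): 5 bp
  [5,20): 15 bp
  [20,38): 18 bp
  [38,45): 7 bp
  [45,46): 1 bp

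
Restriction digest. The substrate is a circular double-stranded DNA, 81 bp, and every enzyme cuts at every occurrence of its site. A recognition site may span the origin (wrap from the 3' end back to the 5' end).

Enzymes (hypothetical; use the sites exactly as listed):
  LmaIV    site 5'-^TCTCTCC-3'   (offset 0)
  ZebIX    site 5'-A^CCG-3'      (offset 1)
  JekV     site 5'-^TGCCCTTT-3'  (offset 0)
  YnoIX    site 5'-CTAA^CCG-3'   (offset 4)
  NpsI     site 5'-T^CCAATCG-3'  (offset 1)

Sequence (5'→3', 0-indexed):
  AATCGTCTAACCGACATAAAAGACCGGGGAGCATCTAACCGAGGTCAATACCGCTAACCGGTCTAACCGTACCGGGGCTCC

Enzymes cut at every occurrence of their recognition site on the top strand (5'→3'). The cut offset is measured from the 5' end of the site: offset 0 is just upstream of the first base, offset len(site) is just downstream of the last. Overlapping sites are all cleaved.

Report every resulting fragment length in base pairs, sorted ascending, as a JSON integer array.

Scan for sites:
  LmaIV (TCTCTCC, off=0): no sites
  ZebIX (ACCG, off=1): starts [9, 22, 37, 49, 56, 65, 70] → cuts [10, 23, 38, 50, 57, 66, 71]
  JekV (TGCCCTTT, off=0): no sites
  YnoIX (CTAACCG, off=4): starts [6, 34, 53, 62] → cuts [10, 38, 57, 66]
  NpsI (TCCAATCG, off=1): starts [78] → cuts [79]

Pooled cuts: [10, 23, 38, 50, 57, 66, 71, 79]

Fragments:
  10→23: 13 bp
  23→38: 15 bp
  38→50: 12 bp
  50→57: 7 bp
  57→66: 9 bp
  66→71: 5 bp
  71→79: 8 bp
  79→10 (wrap): 81-79+10 = 12 bp

[5,7,8,9,12,12,13,15]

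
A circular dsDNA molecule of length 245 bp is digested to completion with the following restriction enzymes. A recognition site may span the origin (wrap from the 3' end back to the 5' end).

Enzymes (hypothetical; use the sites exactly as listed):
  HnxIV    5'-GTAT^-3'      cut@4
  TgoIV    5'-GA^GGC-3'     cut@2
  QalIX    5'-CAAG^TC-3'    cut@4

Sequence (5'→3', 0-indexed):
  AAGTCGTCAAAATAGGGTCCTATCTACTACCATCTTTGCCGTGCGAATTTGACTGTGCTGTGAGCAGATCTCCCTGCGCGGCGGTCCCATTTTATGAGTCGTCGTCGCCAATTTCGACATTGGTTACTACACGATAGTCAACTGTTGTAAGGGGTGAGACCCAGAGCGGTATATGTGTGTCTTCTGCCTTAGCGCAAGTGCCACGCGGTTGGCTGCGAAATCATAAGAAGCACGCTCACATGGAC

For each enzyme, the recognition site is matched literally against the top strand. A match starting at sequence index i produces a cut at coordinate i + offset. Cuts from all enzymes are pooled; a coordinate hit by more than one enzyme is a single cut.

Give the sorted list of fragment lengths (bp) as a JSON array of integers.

Per-enzyme occurrences:
  HnxIV (GTAT, off=4): starts [168] → cuts [172]
  TgoIV (GAGGC, off=2): no sites
  QalIX (CAAGTC, off=4): starts [244] → cuts [3]

Pooled cuts: [3, 172]

Fragments:
  3→172: 169 bp
  172→3 (wrap): 245-172+3 = 76 bp

[76,169]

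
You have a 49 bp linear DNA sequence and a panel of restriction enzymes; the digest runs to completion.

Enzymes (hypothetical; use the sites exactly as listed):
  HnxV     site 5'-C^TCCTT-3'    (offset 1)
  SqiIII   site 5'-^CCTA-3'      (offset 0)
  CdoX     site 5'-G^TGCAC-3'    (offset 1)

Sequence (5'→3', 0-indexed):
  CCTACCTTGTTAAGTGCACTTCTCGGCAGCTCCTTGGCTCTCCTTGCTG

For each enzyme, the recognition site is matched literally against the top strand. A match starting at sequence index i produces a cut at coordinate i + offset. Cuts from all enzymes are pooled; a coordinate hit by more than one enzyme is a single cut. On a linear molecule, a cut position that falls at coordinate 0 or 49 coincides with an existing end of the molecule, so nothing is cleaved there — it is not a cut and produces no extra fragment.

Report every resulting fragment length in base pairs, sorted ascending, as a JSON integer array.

[9,10,14,16]

Site scan:
  HnxV CTCCTT/1: at [29, 39] ⇒ [30, 40]
  SqiIII CCTA/0: at [0] ⇒ [] (position 0 is a terminus of the linear molecule — no cut)
  CdoX GTGCAC/1: at [13] ⇒ [14]

All cut coordinates (distinct, sorted): [14, 30, 40]

Fragment lengths:
  [0,14): 14 bp
  [14,30): 16 bp
  [30,40): 10 bp
  [40,49): 9 bp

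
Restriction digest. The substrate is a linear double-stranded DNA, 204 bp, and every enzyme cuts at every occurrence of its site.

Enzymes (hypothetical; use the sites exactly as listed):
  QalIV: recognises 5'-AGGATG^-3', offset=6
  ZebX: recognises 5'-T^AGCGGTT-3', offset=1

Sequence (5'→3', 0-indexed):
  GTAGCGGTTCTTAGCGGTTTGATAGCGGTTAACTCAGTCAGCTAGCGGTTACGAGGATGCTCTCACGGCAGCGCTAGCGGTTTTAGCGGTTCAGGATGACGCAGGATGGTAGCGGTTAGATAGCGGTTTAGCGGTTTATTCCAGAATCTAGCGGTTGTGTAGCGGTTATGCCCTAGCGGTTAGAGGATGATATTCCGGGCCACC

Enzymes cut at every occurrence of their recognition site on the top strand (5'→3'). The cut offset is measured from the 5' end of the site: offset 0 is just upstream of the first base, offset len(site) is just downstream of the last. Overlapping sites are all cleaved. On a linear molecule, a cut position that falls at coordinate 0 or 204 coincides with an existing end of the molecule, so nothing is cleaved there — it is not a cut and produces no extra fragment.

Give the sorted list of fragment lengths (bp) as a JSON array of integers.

Per-enzyme occurrences:
  QalIV (AGGATG, off=6): starts [53, 92, 102, 183] → cuts [59, 98, 108, 189]
  ZebX (TAGCGGTT, off=1): starts [1, 11, 22, 42, 74, 83, 109, 120, 128, 148, 159, 173] → cuts [2, 12, 23, 43, 75, 84, 110, 121, 129, 149, 160, 174]

All cut coordinates (distinct, sorted): [2, 12, 23, 43, 59, 75, 84, 98, 108, 110, 121, 129, 149, 160, 174, 189]

Fragment lengths:
  [0,2): 2 bp
  [2,12): 10 bp
  [12,23): 11 bp
  [23,43): 20 bp
  [43,59): 16 bp
  [59,75): 16 bp
  [75,84): 9 bp
  [84,98): 14 bp
  [98,108): 10 bp
  [108,110): 2 bp
  [110,121): 11 bp
  [121,129): 8 bp
  [129,149): 20 bp
  [149,160): 11 bp
  [160,174): 14 bp
  [174,189): 15 bp
  [189,204): 15 bp

[2,2,8,9,10,10,11,11,11,14,14,15,15,16,16,20,20]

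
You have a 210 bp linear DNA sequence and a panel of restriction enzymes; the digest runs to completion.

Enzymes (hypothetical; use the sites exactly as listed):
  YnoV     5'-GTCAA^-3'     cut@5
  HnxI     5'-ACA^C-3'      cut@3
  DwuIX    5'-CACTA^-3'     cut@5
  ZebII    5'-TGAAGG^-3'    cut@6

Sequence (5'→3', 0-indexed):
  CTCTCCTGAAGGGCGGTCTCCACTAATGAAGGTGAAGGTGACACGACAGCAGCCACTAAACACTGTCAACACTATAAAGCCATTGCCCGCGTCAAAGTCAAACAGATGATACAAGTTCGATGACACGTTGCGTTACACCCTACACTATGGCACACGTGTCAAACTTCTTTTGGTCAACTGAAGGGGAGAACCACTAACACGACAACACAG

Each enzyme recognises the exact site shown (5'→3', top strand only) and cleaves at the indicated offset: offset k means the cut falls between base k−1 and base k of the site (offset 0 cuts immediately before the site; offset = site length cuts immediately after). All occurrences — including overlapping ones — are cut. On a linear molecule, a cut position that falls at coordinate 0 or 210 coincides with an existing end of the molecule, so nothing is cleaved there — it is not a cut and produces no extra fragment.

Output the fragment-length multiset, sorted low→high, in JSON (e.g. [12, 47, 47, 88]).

[2,3,3,3,3,4,5,6,6,7,7,7,7,7,8,8,12,12,12,13,15,15,21,24]

Scan for sites:
  YnoV (GTCAA, off=5): starts [64, 90, 96, 157, 172] → cuts [69, 95, 101, 162, 177]
  HnxI (ACAC, off=3): starts [40, 59, 68, 122, 134, 141, 151, 196, 204] → cuts [43, 62, 71, 125, 137, 144, 154, 199, 207]
  DwuIX (CACTA, off=5): starts [20, 53, 69, 142, 191] → cuts [25, 58, 74, 147, 196]
  ZebII (TGAAGG, off=6): starts [6, 26, 32, 178] → cuts [12, 32, 38, 184]

All cut coordinates (distinct, sorted): [12, 25, 32, 38, 43, 58, 62, 69, 71, 74, 95, 101, 125, 137, 144, 147, 154, 162, 177, 184, 196, 199, 207]

Fragments:
  [0,12): 12 bp
  [12,25): 13 bp
  [25,32): 7 bp
  [32,38): 6 bp
  [38,43): 5 bp
  [43,58): 15 bp
  [58,62): 4 bp
  [62,69): 7 bp
  [69,71): 2 bp
  [71,74): 3 bp
  [74,95): 21 bp
  [95,101): 6 bp
  [101,125): 24 bp
  [125,137): 12 bp
  [137,144): 7 bp
  [144,147): 3 bp
  [147,154): 7 bp
  [154,162): 8 bp
  [162,177): 15 bp
  [177,184): 7 bp
  [184,196): 12 bp
  [196,199): 3 bp
  [199,207): 8 bp
  [207,210): 3 bp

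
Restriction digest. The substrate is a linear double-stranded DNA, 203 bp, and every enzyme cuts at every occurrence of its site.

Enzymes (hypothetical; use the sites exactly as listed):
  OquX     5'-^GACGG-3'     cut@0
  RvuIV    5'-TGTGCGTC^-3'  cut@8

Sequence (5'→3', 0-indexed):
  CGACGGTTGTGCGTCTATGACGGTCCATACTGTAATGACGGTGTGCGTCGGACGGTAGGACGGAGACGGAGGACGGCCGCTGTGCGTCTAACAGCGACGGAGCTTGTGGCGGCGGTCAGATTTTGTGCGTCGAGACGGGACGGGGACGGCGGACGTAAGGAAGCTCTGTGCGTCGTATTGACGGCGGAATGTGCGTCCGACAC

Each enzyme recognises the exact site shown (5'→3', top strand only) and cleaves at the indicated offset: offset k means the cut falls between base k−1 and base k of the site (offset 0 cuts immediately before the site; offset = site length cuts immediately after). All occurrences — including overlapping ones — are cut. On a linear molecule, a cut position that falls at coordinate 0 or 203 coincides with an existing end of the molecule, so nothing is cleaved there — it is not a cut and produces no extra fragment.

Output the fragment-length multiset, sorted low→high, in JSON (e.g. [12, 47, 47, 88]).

[1,1,2,3,5,5,6,6,6,7,7,8,13,14,17,18,18,30,36]

Per-enzyme occurrences:
  OquX (GACGG, off=0): starts [1, 18, 36, 50, 58, 64, 71, 95, 133, 138, 144, 179] → cuts [1, 18, 36, 50, 58, 64, 71, 95, 133, 138, 144, 179]
  RvuIV (TGTGCGTC, off=8): starts [7, 41, 80, 123, 166, 189] → cuts [15, 49, 88, 131, 174, 197]

Pooled cuts: [1, 15, 18, 36, 49, 50, 58, 64, 71, 88, 95, 131, 133, 138, 144, 174, 179, 197]

Fragments:
  [0,1): 1 bp
  [1,15): 14 bp
  [15,18): 3 bp
  [18,36): 18 bp
  [36,49): 13 bp
  [49,50): 1 bp
  [50,58): 8 bp
  [58,64): 6 bp
  [64,71): 7 bp
  [71,88): 17 bp
  [88,95): 7 bp
  [95,131): 36 bp
  [131,133): 2 bp
  [133,138): 5 bp
  [138,144): 6 bp
  [144,174): 30 bp
  [174,179): 5 bp
  [179,197): 18 bp
  [197,203): 6 bp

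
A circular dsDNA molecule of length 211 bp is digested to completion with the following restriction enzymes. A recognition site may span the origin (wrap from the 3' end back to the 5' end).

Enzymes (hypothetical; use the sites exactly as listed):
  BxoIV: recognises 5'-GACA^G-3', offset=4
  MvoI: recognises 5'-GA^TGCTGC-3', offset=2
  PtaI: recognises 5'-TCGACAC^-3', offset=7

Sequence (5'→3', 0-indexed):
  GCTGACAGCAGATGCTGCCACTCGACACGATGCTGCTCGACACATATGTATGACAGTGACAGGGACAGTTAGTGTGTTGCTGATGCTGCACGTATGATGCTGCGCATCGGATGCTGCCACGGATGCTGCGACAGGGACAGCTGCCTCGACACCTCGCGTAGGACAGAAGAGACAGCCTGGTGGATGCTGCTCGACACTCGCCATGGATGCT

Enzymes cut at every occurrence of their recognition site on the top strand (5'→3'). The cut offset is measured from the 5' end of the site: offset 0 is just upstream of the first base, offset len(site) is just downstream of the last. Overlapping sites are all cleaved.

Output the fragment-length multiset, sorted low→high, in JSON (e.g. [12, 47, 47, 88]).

Site scan:
  BxoIV (GACAG, off=4): starts [3, 51, 57, 63, 129, 135, 161, 170] → cuts [7, 55, 61, 67, 133, 139, 165, 174]
  MvoI (GATGCTGC, off=2): starts [10, 28, 81, 95, 109, 121, 182, 205] → cuts [12, 30, 83, 97, 111, 123, 184, 207]
  PtaI (TCGACAC, off=7): starts [21, 36, 145, 190] → cuts [28, 43, 152, 197]

All cut coordinates (distinct, sorted): [7, 12, 28, 30, 43, 55, 61, 67, 83, 97, 111, 123, 133, 139, 152, 165, 174, 184, 197, 207]

Fragments:
  7→12: 5 bp
  12→28: 16 bp
  28→30: 2 bp
  30→43: 13 bp
  43→55: 12 bp
  55→61: 6 bp
  61→67: 6 bp
  67→83: 16 bp
  83→97: 14 bp
  97→111: 14 bp
  111→123: 12 bp
  123→133: 10 bp
  133→139: 6 bp
  139→152: 13 bp
  152→165: 13 bp
  165→174: 9 bp
  174→184: 10 bp
  184→197: 13 bp
  197→207: 10 bp
  207→7 (wrap): 211-207+7 = 11 bp

[2,5,6,6,6,9,10,10,10,11,12,12,13,13,13,13,14,14,16,16]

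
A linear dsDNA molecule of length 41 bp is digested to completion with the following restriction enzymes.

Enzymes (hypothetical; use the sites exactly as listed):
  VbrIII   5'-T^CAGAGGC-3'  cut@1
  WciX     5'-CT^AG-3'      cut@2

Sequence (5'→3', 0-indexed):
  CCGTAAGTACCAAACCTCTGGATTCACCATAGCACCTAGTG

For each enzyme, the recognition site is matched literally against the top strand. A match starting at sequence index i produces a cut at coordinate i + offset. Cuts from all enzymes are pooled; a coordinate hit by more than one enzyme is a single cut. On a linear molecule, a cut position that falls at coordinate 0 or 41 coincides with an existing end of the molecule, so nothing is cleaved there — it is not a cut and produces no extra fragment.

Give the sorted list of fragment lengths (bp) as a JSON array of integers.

Site scan:
  VbrIII (TCAGAGGC, off=1): no sites
  WciX (CTAG, off=2): starts [35] → cuts [37]

Pooled cuts: [37]

Fragment lengths:
  [0,37): 37 bp
  [37,41): 4 bp

[4,37]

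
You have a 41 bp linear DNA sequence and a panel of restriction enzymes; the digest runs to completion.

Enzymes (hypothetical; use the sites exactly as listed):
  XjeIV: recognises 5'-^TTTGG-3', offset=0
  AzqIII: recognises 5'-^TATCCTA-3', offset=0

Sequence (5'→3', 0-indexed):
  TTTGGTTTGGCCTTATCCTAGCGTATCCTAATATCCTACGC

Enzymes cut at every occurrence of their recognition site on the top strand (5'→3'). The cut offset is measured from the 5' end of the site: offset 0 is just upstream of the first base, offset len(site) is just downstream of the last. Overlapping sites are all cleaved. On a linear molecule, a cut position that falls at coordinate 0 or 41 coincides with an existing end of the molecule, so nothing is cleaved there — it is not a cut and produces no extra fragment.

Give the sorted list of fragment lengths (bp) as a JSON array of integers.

Site scan:
  XjeIV TTTGG/0: at [0, 5] ⇒ [5] (position 0 is a terminus of the linear molecule — no cut)
  AzqIII TATCCTA/0: at [13, 23, 31] ⇒ [13, 23, 31]

Pooled cuts: [5, 13, 23, 31]

Fragment lengths:
  [0,5): 5 bp
  [5,13): 8 bp
  [13,23): 10 bp
  [23,31): 8 bp
  [31,41): 10 bp

[5,8,8,10,10]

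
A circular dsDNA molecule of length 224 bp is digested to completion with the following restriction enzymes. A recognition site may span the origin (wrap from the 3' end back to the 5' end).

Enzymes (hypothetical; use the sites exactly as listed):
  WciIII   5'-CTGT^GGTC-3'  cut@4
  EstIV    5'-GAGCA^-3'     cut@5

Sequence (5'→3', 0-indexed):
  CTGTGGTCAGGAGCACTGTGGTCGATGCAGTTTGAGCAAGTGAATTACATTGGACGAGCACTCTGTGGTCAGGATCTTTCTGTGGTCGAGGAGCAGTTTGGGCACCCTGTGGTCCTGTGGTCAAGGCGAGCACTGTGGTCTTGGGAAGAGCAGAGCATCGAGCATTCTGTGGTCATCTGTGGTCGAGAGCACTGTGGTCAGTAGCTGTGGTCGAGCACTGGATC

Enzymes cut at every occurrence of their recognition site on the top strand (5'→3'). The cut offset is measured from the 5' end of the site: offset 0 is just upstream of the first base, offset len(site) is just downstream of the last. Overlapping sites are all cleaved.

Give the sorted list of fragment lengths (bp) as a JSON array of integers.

[4,4,4,5,6,6,7,8,9,10,11,11,11,12,13,14,15,16,17,19,22]

Scan for sites:
  WciIII CTGTGGTC/4: at [0, 15, 62, 79, 106, 114, 132, 166, 176, 191, 204] ⇒ [4, 19, 66, 83, 110, 118, 136, 170, 180, 195, 208]
  EstIV GAGCA/5: at [10, 33, 55, 90, 127, 147, 152, 159, 186, 212] ⇒ [15, 38, 60, 95, 132, 152, 157, 164, 191, 217]

Pooled cuts: [4, 15, 19, 38, 60, 66, 83, 95, 110, 118, 132, 136, 152, 157, 164, 170, 180, 191, 195, 208, 217]

Fragment lengths:
  4→15: 11 bp
  15→19: 4 bp
  19→38: 19 bp
  38→60: 22 bp
  60→66: 6 bp
  66→83: 17 bp
  83→95: 12 bp
  95→110: 15 bp
  110→118: 8 bp
  118→132: 14 bp
  132→136: 4 bp
  136→152: 16 bp
  152→157: 5 bp
  157→164: 7 bp
  164→170: 6 bp
  170→180: 10 bp
  180→191: 11 bp
  191→195: 4 bp
  195→208: 13 bp
  208→217: 9 bp
  217→4 (wrap): 224-217+4 = 11 bp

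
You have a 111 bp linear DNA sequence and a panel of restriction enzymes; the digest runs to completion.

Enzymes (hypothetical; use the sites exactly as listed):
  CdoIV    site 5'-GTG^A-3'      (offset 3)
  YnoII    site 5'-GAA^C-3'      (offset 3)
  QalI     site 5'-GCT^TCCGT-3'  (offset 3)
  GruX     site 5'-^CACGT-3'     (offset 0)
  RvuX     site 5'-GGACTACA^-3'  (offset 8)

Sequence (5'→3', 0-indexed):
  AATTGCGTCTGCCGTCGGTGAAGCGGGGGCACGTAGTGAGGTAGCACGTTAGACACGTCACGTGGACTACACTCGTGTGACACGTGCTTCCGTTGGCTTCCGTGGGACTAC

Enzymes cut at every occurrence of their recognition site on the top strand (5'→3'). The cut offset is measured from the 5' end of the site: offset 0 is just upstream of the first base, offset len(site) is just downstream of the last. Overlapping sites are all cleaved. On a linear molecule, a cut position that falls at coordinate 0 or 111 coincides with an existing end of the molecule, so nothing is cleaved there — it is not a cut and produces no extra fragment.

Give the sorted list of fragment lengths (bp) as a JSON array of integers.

Scan for sites:
  CdoIV (GTGA, off=3): starts [17, 35, 76] → cuts [20, 38, 79]
  YnoII (GAAC, off=3): no sites
  QalI (GCTTCCGT, off=3): starts [85, 95] → cuts [88, 98]
  GruX (CACGT, off=0): starts [29, 44, 53, 58, 80] → cuts [29, 44, 53, 58, 80]
  RvuX (GGACTACA, off=8): starts [63] → cuts [71]

All cut coordinates (distinct, sorted): [20, 29, 38, 44, 53, 58, 71, 79, 80, 88, 98]

Fragments:
  [0,20): 20 bp
  [20,29): 9 bp
  [29,38): 9 bp
  [38,44): 6 bp
  [44,53): 9 bp
  [53,58): 5 bp
  [58,71): 13 bp
  [71,79): 8 bp
  [79,80): 1 bp
  [80,88): 8 bp
  [88,98): 10 bp
  [98,111): 13 bp

[1,5,6,8,8,9,9,9,10,13,13,20]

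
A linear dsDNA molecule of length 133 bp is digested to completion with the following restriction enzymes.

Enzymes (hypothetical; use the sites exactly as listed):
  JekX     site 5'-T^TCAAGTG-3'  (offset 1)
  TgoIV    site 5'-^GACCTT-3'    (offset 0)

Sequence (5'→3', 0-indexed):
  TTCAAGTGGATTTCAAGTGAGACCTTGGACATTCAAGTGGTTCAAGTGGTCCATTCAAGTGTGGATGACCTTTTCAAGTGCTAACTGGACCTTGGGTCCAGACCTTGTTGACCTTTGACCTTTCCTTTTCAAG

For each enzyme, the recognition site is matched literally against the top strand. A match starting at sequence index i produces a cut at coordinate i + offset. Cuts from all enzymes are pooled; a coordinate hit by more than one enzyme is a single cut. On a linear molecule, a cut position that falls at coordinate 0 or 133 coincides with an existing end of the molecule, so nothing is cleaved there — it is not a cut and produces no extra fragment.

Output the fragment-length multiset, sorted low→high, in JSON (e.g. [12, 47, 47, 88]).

[1,7,7,8,9,9,11,12,12,13,13,14,17]

Per-enzyme occurrences:
  JekX (TTCAAGTG, off=1): starts [0, 11, 31, 40, 53, 72] → cuts [1, 12, 32, 41, 54, 73]
  TgoIV (GACCTT, off=0): starts [20, 66, 87, 100, 109, 116] → cuts [20, 66, 87, 100, 109, 116]

Pooled cuts: [1, 12, 20, 32, 41, 54, 66, 73, 87, 100, 109, 116]

Fragment lengths:
  [0,1): 1 bp
  [1,12): 11 bp
  [12,20): 8 bp
  [20,32): 12 bp
  [32,41): 9 bp
  [41,54): 13 bp
  [54,66): 12 bp
  [66,73): 7 bp
  [73,87): 14 bp
  [87,100): 13 bp
  [100,109): 9 bp
  [109,116): 7 bp
  [116,133): 17 bp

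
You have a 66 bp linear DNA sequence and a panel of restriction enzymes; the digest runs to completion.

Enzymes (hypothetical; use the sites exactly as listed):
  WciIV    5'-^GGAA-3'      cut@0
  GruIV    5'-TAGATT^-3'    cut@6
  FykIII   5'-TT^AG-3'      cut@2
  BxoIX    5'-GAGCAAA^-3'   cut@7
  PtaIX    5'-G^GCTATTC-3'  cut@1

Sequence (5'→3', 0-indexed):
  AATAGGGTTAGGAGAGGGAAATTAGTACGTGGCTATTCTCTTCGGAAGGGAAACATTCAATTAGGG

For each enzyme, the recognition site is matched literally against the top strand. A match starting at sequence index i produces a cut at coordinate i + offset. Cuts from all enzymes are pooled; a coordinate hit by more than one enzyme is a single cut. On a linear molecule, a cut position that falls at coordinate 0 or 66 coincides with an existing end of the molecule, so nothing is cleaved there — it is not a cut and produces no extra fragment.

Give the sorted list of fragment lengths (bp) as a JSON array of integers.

Scan for sites:
  WciIV GGAA/0: at [16, 43, 48] ⇒ [16, 43, 48]
  GruIV (TAGATT, off=6): no sites
  FykIII TTAG/2: at [7, 21, 60] ⇒ [9, 23, 62]
  BxoIX (GAGCAAA, off=7): no sites
  PtaIX GGCTATTC/1: at [30] ⇒ [31]

All cut coordinates (distinct, sorted): [9, 16, 23, 31, 43, 48, 62]

Fragments:
  [0,9): 9 bp
  [9,16): 7 bp
  [16,23): 7 bp
  [23,31): 8 bp
  [31,43): 12 bp
  [43,48): 5 bp
  [48,62): 14 bp
  [62,66): 4 bp

[4,5,7,7,8,9,12,14]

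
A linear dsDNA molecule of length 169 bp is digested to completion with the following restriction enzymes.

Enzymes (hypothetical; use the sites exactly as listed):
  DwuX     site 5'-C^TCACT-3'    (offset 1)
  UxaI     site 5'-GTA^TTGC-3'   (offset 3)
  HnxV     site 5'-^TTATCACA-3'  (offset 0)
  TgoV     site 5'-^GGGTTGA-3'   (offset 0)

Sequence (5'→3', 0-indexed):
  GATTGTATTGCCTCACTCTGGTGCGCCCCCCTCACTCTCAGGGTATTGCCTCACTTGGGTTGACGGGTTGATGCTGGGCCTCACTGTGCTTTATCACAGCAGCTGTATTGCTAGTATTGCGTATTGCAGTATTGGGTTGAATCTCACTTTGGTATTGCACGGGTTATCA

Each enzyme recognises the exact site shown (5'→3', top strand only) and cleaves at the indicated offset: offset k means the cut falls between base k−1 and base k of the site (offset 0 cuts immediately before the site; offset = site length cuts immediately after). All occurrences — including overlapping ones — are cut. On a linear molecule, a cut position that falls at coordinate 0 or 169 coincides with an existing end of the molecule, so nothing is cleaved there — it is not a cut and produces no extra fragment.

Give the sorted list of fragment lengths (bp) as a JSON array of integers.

[5,5,6,7,7,8,9,10,10,10,11,14,15,16,17,19]

Site scan:
  DwuX CTCACT/1: at [11, 30, 49, 79, 142] ⇒ [12, 31, 50, 80, 143]
  UxaI GTATTGC/3: at [4, 42, 104, 113, 120, 151] ⇒ [7, 45, 107, 116, 123, 154]
  HnxV TTATCACA/0: at [90] ⇒ [90]
  TgoV GGGTTGA/0: at [56, 64, 133] ⇒ [56, 64, 133]

All cut coordinates (distinct, sorted): [7, 12, 31, 45, 50, 56, 64, 80, 90, 107, 116, 123, 133, 143, 154]

Fragment lengths:
  [0,7): 7 bp
  [7,12): 5 bp
  [12,31): 19 bp
  [31,45): 14 bp
  [45,50): 5 bp
  [50,56): 6 bp
  [56,64): 8 bp
  [64,80): 16 bp
  [80,90): 10 bp
  [90,107): 17 bp
  [107,116): 9 bp
  [116,123): 7 bp
  [123,133): 10 bp
  [133,143): 10 bp
  [143,154): 11 bp
  [154,169): 15 bp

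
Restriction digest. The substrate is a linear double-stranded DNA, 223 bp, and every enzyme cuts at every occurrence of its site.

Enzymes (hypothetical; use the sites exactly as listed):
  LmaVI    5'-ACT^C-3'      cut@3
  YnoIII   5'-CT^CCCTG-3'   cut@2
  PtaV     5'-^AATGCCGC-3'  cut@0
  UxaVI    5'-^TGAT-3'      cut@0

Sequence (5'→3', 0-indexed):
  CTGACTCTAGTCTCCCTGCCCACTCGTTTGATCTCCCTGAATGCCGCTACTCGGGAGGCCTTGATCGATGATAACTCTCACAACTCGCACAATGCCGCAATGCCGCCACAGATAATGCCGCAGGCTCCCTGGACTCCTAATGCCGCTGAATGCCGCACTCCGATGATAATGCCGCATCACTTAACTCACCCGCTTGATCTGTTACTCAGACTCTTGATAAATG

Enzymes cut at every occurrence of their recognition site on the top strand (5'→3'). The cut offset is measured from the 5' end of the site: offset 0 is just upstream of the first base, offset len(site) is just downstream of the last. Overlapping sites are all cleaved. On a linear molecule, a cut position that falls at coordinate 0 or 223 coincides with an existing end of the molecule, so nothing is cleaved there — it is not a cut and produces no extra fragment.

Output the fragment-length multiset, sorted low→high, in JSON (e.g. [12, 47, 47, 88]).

Per-enzyme occurrences:
  LmaVI ACTC/3: at [3, 21, 48, 73, 82, 132, 156, 183, 203, 209] ⇒ [6, 24, 51, 76, 85, 135, 159, 186, 206, 212]
  YnoIII CTCCCTG/2: at [11, 32, 124] ⇒ [13, 34, 126]
  PtaV AATGCCGC/0: at [39, 90, 98, 113, 138, 148, 167] ⇒ [39, 90, 98, 113, 138, 148, 167]
  UxaVI TGAT/0: at [28, 61, 68, 163, 194, 214] ⇒ [28, 61, 68, 163, 194, 214]

Pooled cuts: [6, 13, 24, 28, 34, 39, 51, 61, 68, 76, 85, 90, 98, 113, 126, 135, 138, 148, 159, 163, 167, 186, 194, 206, 212, 214]

Fragments:
  [0,6): 6 bp
  [6,13): 7 bp
  [13,24): 11 bp
  [24,28): 4 bp
  [28,34): 6 bp
  [34,39): 5 bp
  [39,51): 12 bp
  [51,61): 10 bp
  [61,68): 7 bp
  [68,76): 8 bp
  [76,85): 9 bp
  [85,90): 5 bp
  [90,98): 8 bp
  [98,113): 15 bp
  [113,126): 13 bp
  [126,135): 9 bp
  [135,138): 3 bp
  [138,148): 10 bp
  [148,159): 11 bp
  [159,163): 4 bp
  [163,167): 4 bp
  [167,186): 19 bp
  [186,194): 8 bp
  [194,206): 12 bp
  [206,212): 6 bp
  [212,214): 2 bp
  [214,223): 9 bp

[2,3,4,4,4,5,5,6,6,6,7,7,8,8,8,9,9,9,10,10,11,11,12,12,13,15,19]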